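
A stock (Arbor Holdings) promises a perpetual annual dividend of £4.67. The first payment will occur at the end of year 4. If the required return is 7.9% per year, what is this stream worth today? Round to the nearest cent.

£47.06

Value at end of year 3: C / r = £4.67 / 0.079 = £59.1139
Discount to today: PV = £59.1139 / (1 + 0.079)^3 = £59.1139 / 1.256216 = £47.06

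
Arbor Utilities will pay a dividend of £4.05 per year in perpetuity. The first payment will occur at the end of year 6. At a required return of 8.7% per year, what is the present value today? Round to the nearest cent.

Value at end of year 5: C / r = £4.05 / 0.087 = £46.5517
Discount to today: PV = £46.5517 / (1 + 0.087)^5 = £46.5517 / 1.517566 = £30.68

£30.68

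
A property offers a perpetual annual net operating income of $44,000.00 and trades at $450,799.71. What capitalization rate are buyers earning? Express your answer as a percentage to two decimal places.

P = C/r ⇒ r = C/P = $44,000.00/$450,799.71 = 0.097604

9.76%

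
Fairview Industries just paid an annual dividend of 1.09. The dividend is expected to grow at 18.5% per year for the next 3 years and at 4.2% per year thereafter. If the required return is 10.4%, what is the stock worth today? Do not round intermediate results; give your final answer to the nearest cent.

D_1 = 1.29165
D_2 = 1.53061
D_3 = 1.81377
Terminal value at year 3: TV = D_3×(1+g_2)/(r−g_2) = 1.88995/0.062 = 30.48299
P_0 = D_1/(1+r)^1 + D_2/(1+r)^2 + D_3/(1+r)^3 + TV/(1+r)^3
    = 1.16997 + 1.25581 + 1.34795 + 22.65428 = 26.42802

26.43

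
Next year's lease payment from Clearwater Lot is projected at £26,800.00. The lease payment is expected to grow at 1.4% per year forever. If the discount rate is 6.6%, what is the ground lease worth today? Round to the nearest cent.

Growing perpetuity: P = D₁ / (r − g) = £26,800.0000 / (0.066 − 0.014) = £515,384.62

£515384.62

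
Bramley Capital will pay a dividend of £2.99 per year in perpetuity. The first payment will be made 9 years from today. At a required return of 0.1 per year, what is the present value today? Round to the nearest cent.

Value at end of year 8: C / r = £2.99 / 0.1 = £29.9000
Discount to today: PV = £29.9000 / (1 + 0.1)^8 = £29.9000 / 2.143589 = £13.95

£13.95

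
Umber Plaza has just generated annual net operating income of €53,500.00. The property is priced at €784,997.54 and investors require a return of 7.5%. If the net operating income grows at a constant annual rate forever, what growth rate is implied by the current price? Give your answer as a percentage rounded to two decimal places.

P = D₀(1+g)/(r−g) ⇒ P(r−g) = D₀(1+g) ⇒ g(P+D₀) = P·r − D₀
g = (P·r − D₀)/(P + D₀) = (€784,997.54×0.075 − €53,500.00) / (€784,997.54 + €53,500.00) = 0.006410

0.64%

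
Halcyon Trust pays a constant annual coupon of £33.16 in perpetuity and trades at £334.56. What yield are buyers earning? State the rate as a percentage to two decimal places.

P = C/r ⇒ r = C/P = £33.16/£334.56 = 0.099115

9.91%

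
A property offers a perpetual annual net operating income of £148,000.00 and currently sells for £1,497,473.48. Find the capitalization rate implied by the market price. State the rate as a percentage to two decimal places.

P = C/r ⇒ r = C/P = £148,000.00/£1,497,473.48 = 0.098833

9.88%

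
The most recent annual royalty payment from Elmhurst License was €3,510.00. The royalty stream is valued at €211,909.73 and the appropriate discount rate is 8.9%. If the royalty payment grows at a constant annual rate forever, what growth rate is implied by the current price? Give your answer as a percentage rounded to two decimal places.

P = D₀(1+g)/(r−g) ⇒ P(r−g) = D₀(1+g) ⇒ g(P+D₀) = P·r − D₀
g = (P·r − D₀)/(P + D₀) = (€211,909.73×0.089 − €3,510.00) / (€211,909.73 + €3,510.00) = 0.071256

7.13%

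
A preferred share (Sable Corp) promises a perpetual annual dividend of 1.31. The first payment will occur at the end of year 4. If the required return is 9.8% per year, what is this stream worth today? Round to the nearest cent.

10.10

Value at end of year 3: C / r = 1.31 / 0.098 = 13.3673
Discount to today: PV = 13.3673 / (1 + 0.098)^3 = 13.3673 / 1.323753 = 10.10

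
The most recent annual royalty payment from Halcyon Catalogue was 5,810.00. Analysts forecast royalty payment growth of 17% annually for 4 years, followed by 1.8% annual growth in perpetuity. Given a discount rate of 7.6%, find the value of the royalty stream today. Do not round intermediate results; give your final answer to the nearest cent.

D_1 = 6797.70000
D_2 = 7953.30900
D_3 = 9305.37153
D_4 = 10887.28469
Terminal value at year 4: TV = D_4×(1+g_2)/(r−g_2) = 11083.25581/0.058 = 191090.61749
P_0 = D_1/(1+r)^1 + D_2/(1+r)^2 + D_3/(1+r)^3 + D_4/(1+r)^4 + TV/(1+r)^4
    = 6317.56506 + 6869.47130 + 7469.59240 + 8122.14043 + 142557.56823 = 171336.33741

171336.34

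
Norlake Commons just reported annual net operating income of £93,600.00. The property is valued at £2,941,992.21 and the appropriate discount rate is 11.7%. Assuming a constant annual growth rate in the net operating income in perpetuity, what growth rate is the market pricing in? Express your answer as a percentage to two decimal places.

P = D₀(1+g)/(r−g) ⇒ P(r−g) = D₀(1+g) ⇒ g(P+D₀) = P·r − D₀
g = (P·r − D₀)/(P + D₀) = (£2,941,992.21×0.117 − £93,600.00) / (£2,941,992.21 + £93,600.00) = 0.082558

8.26%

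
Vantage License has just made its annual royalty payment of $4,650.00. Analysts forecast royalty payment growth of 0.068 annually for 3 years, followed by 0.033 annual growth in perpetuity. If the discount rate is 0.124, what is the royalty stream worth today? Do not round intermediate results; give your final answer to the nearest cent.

$57887.67

D_1 = 4966.20000
D_2 = 5303.90160
D_3 = 5664.56691
Terminal value at year 3: TV = D_3×(1+g_2)/(r−g_2) = 5851.49762/0.091 = 64302.17161
P_0 = D_1/(1+r)^1 + D_2/(1+r)^2 + D_3/(1+r)^3 + TV/(1+r)^3
    = 4418.32740 + 4198.19721 + 3989.03436 + 45282.11533 = 57887.67430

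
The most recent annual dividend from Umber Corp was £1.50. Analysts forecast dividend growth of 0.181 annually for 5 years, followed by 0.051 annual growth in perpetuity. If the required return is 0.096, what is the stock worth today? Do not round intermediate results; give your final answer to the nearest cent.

D_1 = 1.77150
D_2 = 2.09214
D_3 = 2.47082
D_4 = 2.91804
D_5 = 3.44620
Terminal value at year 5: TV = D_5×(1+g_2)/(r−g_2) = 3.62196/0.045 = 80.48797
P_0 = D_1/(1+r)^1 + D_2/(1+r)^2 + D_3/(1+r)^3 + D_4/(1+r)^4 + D_5/(1+r)^5 + TV/(1+r)^5
    = 1.61633 + 1.74169 + 1.87676 + 2.02231 + 2.17915 + 50.89536 = 60.33161

£60.33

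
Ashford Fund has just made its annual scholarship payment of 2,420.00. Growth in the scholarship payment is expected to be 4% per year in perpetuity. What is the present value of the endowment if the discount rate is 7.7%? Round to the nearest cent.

D₁ = D₀ × (1 + g) = 2,420.00 × 1.04 = 2,516.8000
Growing perpetuity: P = D₁ / (r − g) = 2,516.8000 / (0.077 − 0.04) = 68,021.62

68021.62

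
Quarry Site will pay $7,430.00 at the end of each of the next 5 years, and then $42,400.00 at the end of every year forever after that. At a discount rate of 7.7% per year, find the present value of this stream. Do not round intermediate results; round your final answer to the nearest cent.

$409913.28

PV of 5-year annuity: $7,430.00 × [1 − (1+0.077)^−5] / 0.077 = 29901.88775
Perpetuity value at year 5: $42,400.00 / 0.077 = 550649.35065
PV of perpetuity: 550649.35065 / (1+0.077)^5 = 380011.39097
Total PV = 29901.88775 + 380011.39097 = 409913.27871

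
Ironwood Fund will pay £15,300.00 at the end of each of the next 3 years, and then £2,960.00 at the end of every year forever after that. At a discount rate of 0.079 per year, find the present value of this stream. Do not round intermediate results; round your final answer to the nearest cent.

PV of 3-year annuity: £15,300.00 × [1 − (1+0.079)^−3] / 0.079 = 39500.83884
Perpetuity value at year 3: £2,960.00 / 0.079 = 37468.35443
PV of perpetuity: 37468.35443 / (1+0.079)^3 = 29826.36208
Total PV = 39500.83884 + 29826.36208 = 69327.20092

£69327.20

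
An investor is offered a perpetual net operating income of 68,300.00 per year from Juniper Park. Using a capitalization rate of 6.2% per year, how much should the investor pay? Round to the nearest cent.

Level perpetuity: PV = C / r = 68,300.00 / 0.062 = 1,101,612.90

1101612.90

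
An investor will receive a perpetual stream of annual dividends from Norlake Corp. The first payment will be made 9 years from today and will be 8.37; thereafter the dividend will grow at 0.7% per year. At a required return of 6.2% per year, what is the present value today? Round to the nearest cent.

Value at end of year 8: C₁ / (r − g) = 8.37 / (0.062 − 0.007) = 152.1818
Discount to today: PV = 152.1818 / (1 + 0.062)^8 = 152.1818 / 1.618066 = 94.05

94.05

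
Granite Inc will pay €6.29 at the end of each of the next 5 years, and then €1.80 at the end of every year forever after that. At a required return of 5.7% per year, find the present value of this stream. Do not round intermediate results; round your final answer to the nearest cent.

€50.65

PV of 5-year annuity: €6.29 × [1 − (1+0.057)^−5] / 0.057 = 26.71341
Perpetuity value at year 5: €1.80 / 0.057 = 31.57895
PV of perpetuity: 31.57895 / (1+0.057)^5 = 23.93441
Total PV = 26.71341 + 23.93441 = 50.64782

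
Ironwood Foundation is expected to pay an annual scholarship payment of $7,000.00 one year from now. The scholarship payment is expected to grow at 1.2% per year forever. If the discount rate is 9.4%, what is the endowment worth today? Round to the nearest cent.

Growing perpetuity: P = D₁ / (r − g) = $7,000.0000 / (0.094 − 0.012) = $85,365.85

$85365.85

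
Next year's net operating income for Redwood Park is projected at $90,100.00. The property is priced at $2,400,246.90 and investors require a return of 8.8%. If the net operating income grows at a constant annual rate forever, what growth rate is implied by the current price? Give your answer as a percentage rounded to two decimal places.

5.05%

P = D₁/(r−g) ⇒ g = r − D₁/P = 0.088 − $90,100.00/$2,400,246.90 = 0.050462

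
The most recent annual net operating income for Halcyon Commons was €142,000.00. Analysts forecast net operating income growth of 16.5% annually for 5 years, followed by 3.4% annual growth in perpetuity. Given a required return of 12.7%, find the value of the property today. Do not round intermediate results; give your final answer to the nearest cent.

D_1 = 165430.00000
D_2 = 192725.95000
D_3 = 224525.73175
D_4 = 261572.47749
D_5 = 304731.93627
Terminal value at year 5: TV = D_5×(1+g_2)/(r−g_2) = 315092.82211/0.093 = 3388094.86137
P_0 = D_1/(1+r)^1 + D_2/(1+r)^2 + D_3/(1+r)^3 + D_4/(1+r)^4 + D_5/(1+r)^5 + TV/(1+r)^5
    = 146787.93256 + 151737.30385 + 156853.55722 + 162142.31957 + 167609.40754 + 1863528.25161 = 2648658.77236

€2648658.77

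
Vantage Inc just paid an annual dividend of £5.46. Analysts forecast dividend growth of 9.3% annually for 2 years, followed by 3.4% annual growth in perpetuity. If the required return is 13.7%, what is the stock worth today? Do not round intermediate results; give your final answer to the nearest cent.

D_1 = 5.96778
D_2 = 6.52278
Terminal value at year 2: TV = D_2×(1+g_2)/(r−g_2) = 6.74456/0.103 = 65.48115
P_0 = D_1/(1+r)^1 + D_2/(1+r)^2 + TV/(1+r)^2
    = 5.24871 + 5.04559 + 50.65185 = 60.94615

£60.95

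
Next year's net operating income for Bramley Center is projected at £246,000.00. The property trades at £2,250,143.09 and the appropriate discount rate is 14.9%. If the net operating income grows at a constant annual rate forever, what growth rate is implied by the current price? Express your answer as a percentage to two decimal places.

P = D₁/(r−g) ⇒ g = r − D₁/P = 0.149 − £246,000.00/£2,250,143.09 = 0.039674

3.97%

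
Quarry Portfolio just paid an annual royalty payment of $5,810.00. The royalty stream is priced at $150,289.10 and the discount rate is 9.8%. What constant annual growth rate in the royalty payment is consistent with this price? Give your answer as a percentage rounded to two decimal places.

P = D₀(1+g)/(r−g) ⇒ P(r−g) = D₀(1+g) ⇒ g(P+D₀) = P·r − D₀
g = (P·r − D₀)/(P + D₀) = ($150,289.10×0.098 − $5,810.00) / ($150,289.10 + $5,810.00) = 0.057132

5.71%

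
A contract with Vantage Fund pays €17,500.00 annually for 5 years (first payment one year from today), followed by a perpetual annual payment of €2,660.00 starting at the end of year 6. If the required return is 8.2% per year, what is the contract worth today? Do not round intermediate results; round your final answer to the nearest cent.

€91379.82

PV of 5-year annuity: €17,500.00 × [1 − (1+0.082)^−5] / 0.082 = 69505.65499
Perpetuity value at year 5: €2,660.00 / 0.082 = 32439.02439
PV of perpetuity: 32439.02439 / (1+0.082)^5 = 21874.16483
Total PV = 69505.65499 + 21874.16483 = 91379.81982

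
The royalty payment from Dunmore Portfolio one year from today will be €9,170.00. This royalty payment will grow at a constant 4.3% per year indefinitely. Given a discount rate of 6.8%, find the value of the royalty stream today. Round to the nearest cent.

Growing perpetuity: P = D₁ / (r − g) = €9,170.0000 / (0.068 − 0.043) = €366,800.00

€366800.00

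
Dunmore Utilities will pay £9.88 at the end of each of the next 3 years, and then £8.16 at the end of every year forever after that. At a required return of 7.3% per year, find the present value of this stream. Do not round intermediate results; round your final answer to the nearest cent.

PV of 3-year annuity: £9.88 × [1 − (1+0.073)^−3] / 0.073 = 25.78678
Perpetuity value at year 3: £8.16 / 0.073 = 111.78082
PV of perpetuity: 111.78082 / (1+0.073)^3 = 90.48324
Total PV = 25.78678 + 90.48324 = 116.27002

£116.27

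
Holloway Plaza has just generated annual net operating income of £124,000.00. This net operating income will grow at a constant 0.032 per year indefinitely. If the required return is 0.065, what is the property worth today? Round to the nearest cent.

D₁ = D₀ × (1 + g) = £124,000.00 × 1.032 = £127,968.0000
Growing perpetuity: P = D₁ / (r − g) = £127,968.0000 / (0.065 − 0.032) = £3,877,818.18

£3877818.18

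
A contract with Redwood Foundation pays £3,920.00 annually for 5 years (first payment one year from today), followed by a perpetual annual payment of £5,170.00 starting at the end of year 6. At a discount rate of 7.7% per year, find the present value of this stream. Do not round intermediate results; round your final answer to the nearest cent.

£62112.26

PV of 5-year annuity: £3,920.00 × [1 − (1+0.077)^−5] / 0.077 = 15775.96231
Perpetuity value at year 5: £5,170.00 / 0.077 = 67142.85714
PV of perpetuity: 67142.85714 / (1+0.077)^5 = 46336.29461
Total PV = 15775.96231 + 46336.29461 = 62112.25692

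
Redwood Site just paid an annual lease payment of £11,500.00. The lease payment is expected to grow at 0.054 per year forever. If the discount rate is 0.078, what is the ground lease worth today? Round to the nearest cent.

£505041.67

D₁ = D₀ × (1 + g) = £11,500.00 × 1.054 = £12,121.0000
Growing perpetuity: P = D₁ / (r − g) = £12,121.0000 / (0.078 − 0.054) = £505,041.67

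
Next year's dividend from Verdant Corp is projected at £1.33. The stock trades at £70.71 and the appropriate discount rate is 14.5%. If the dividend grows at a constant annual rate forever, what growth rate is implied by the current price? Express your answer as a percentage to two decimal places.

P = D₁/(r−g) ⇒ g = r − D₁/P = 0.145 − £1.33/£70.71 = 0.126191

12.62%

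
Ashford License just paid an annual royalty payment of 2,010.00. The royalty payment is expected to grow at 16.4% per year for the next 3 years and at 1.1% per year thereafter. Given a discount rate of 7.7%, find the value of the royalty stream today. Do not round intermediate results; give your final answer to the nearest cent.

45927.78

D_1 = 2339.64000
D_2 = 2723.34096
D_3 = 3169.96888
Terminal value at year 3: TV = D_3×(1+g_2)/(r−g_2) = 3204.83854/0.066 = 48558.15962
P_0 = D_1/(1+r)^1 + D_2/(1+r)^2 + D_3/(1+r)^3 + TV/(1+r)^3
    = 2172.36769 + 2347.85143 + 2537.51074 + 38870.05083 = 45927.78068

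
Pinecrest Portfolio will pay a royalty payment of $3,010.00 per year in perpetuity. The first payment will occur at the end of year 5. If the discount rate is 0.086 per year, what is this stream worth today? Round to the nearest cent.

$25162.21

Value at end of year 4: C / r = $3,010.00 / 0.086 = $35,000.0000
Discount to today: PV = $35,000.0000 / (1 + 0.086)^4 = $35,000.0000 / 1.390975 = $25,162.21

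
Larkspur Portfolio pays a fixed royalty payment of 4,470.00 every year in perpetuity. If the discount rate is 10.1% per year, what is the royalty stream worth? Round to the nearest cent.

44257.43

Level perpetuity: PV = C / r = 4,470.00 / 0.101 = 44,257.43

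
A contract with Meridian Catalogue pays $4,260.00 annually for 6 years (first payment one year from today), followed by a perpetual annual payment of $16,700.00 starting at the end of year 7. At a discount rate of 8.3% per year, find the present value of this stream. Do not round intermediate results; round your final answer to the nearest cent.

$144215.85

PV of 6-year annuity: $4,260.00 × [1 − (1+0.083)^−6] / 0.083 = 19515.51377
Perpetuity value at year 6: $16,700.00 / 0.083 = 201204.81928
PV of perpetuity: 201204.81928 / (1+0.083)^6 = 124700.34041
Total PV = 19515.51377 + 124700.34041 = 144215.85418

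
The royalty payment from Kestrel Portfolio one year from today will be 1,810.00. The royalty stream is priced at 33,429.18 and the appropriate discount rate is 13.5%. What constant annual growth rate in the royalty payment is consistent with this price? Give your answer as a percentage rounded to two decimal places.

P = D₁/(r−g) ⇒ g = r − D₁/P = 0.135 − 1,810.00/33,429.18 = 0.080856

8.09%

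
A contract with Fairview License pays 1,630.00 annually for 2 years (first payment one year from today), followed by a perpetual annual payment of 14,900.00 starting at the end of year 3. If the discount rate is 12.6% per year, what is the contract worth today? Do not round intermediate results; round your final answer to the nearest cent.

PV of 2-year annuity: 1,630.00 × [1 − (1+0.126)^−2] / 0.126 = 2733.21681
Perpetuity value at year 2: 14,900.00 / 0.126 = 118253.96825
PV of perpetuity: 118253.96825 / (1+0.126)^2 = 93269.34831
Total PV = 2733.21681 + 93269.34831 = 96002.56512

96002.57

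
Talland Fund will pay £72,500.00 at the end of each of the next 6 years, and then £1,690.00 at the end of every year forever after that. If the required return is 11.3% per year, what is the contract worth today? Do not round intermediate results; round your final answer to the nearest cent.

£311948.93

PV of 6-year annuity: £72,500.00 × [1 − (1+0.113)^−6] / 0.113 = 304081.41881
Perpetuity value at year 6: £1,690.00 / 0.113 = 14955.75221
PV of perpetuity: 14955.75221 / (1+0.113)^6 = 7867.50948
Total PV = 304081.41881 + 7867.50948 = 311948.92830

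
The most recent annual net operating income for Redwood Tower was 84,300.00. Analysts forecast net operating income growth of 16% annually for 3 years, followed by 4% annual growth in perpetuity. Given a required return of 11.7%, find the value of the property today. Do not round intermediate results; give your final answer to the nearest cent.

D_1 = 97788.00000
D_2 = 113434.08000
D_3 = 131583.53280
Terminal value at year 3: TV = D_3×(1+g_2)/(r−g_2) = 136846.87411/0.077 = 1777232.13132
P_0 = D_1/(1+r)^1 + D_2/(1+r)^2 + D_3/(1+r)^3 + TV/(1+r)^3
    = 87545.21038 + 90915.34830 + 94415.22294 + 1275218.59554 = 1548094.37717

1548094.38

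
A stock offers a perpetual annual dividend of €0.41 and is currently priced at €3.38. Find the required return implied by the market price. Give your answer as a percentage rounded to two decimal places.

12.13%

P = C/r ⇒ r = C/P = €0.41/€3.38 = 0.121302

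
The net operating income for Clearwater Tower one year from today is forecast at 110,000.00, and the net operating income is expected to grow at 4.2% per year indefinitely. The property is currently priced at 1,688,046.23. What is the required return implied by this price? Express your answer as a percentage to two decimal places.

10.72%

P = D₁/(r − g) ⇒ r = D₁/P + g = 110,000.0000/1,688,046.23 + 0.042 = 0.065164 + 0.042 = 0.107164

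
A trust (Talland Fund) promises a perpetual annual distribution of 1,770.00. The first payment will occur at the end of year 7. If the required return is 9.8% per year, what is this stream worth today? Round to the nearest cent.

10307.02

Value at end of year 6: C / r = 1,770.00 / 0.098 = 18,061.2245
Discount to today: PV = 18,061.2245 / (1 + 0.098)^6 = 18,061.2245 / 1.752323 = 10,307.02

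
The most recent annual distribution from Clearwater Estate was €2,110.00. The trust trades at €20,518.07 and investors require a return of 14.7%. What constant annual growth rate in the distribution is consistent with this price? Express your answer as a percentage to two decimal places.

4.00%

P = D₀(1+g)/(r−g) ⇒ P(r−g) = D₀(1+g) ⇒ g(P+D₀) = P·r − D₀
g = (P·r − D₀)/(P + D₀) = (€20,518.07×0.147 − €2,110.00) / (€20,518.07 + €2,110.00) = 0.040046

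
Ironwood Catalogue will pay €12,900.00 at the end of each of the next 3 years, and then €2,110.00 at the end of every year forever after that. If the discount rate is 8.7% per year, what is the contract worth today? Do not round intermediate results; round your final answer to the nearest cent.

€51712.24

PV of 3-year annuity: €12,900.00 × [1 − (1+0.087)^−3] / 0.087 = 32829.08175
Perpetuity value at year 3: €2,110.00 / 0.087 = 24252.87356
PV of perpetuity: 24252.87356 / (1+0.087)^3 = 18883.15554
Total PV = 32829.08175 + 18883.15554 = 51712.23729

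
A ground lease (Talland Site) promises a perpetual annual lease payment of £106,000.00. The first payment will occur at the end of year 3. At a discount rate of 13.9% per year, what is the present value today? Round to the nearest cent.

Value at end of year 2: C / r = £106,000.00 / 0.139 = £762,589.9281
Discount to today: PV = £762,589.9281 / (1 + 0.139)^2 = £762,589.9281 / 1.297321 = £587,819.00

£587819.00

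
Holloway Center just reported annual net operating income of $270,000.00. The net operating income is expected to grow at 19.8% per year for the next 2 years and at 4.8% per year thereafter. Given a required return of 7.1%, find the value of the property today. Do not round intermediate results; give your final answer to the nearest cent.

$16033153.09

D_1 = 323460.00000
D_2 = 387505.08000
Terminal value at year 2: TV = D_2×(1+g_2)/(r−g_2) = 406105.32384/0.023 = 17656753.21043
P_0 = D_1/(1+r)^1 + D_2/(1+r)^2 + TV/(1+r)^2
    = 302016.80672 + 337830.19090 + 15393306.08970 = 16033153.08732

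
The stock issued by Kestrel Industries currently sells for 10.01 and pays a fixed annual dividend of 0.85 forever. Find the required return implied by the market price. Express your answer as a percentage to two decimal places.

P = C/r ⇒ r = C/P = 0.85/10.01 = 0.084915

8.49%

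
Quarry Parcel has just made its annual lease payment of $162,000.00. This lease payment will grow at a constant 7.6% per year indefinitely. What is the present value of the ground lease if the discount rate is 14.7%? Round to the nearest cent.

$2455098.59

D₁ = D₀ × (1 + g) = $162,000.00 × 1.076 = $174,312.0000
Growing perpetuity: P = D₁ / (r − g) = $174,312.0000 / (0.147 − 0.076) = $2,455,098.59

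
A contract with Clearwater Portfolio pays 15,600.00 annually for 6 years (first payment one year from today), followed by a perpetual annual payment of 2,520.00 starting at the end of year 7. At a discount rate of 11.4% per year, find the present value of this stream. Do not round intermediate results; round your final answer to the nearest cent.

PV of 6-year annuity: 15,600.00 × [1 − (1+0.114)^−6] / 0.114 = 65242.83402
Perpetuity value at year 6: 2,520.00 / 0.114 = 22105.26316
PV of perpetuity: 22105.26316 / (1+0.114)^6 = 11566.03612
Total PV = 65242.83402 + 11566.03612 = 76808.87014

76808.87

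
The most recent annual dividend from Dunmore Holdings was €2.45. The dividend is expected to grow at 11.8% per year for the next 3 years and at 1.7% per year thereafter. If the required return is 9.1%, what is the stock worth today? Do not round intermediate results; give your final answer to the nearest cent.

D_1 = 2.73910
D_2 = 3.06231
D_3 = 3.42367
Terminal value at year 3: TV = D_3×(1+g_2)/(r−g_2) = 3.48187/0.074 = 47.05229
P_0 = D_1/(1+r)^1 + D_2/(1+r)^2 + D_3/(1+r)^3 + TV/(1+r)^3
    = 2.51063 + 2.57277 + 2.63644 + 36.23318 = 43.95302

€43.95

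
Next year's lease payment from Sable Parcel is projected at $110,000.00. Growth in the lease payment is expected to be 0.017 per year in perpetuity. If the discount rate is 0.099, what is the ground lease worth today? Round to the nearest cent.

$1341463.41

Growing perpetuity: P = D₁ / (r − g) = $110,000.0000 / (0.099 − 0.017) = $1,341,463.41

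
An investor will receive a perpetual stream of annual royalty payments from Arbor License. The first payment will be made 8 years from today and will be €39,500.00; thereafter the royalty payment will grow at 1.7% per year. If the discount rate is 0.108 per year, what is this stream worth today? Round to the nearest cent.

Value at end of year 7: C₁ / (r − g) = €39,500.00 / (0.108 − 0.017) = €434,065.9341
Discount to today: PV = €434,065.9341 / (1 + 0.108)^7 = €434,065.9341 / 2.050115 = €211,727.55

€211727.55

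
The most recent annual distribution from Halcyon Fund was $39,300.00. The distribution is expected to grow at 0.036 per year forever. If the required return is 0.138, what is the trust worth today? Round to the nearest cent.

$399164.71

D₁ = D₀ × (1 + g) = $39,300.00 × 1.036 = $40,714.8000
Growing perpetuity: P = D₁ / (r − g) = $40,714.8000 / (0.138 − 0.036) = $399,164.71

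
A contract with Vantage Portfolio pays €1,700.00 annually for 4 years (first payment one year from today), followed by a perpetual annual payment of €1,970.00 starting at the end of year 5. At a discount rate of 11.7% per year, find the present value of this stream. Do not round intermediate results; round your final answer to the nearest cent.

PV of 4-year annuity: €1,700.00 × [1 − (1+0.117)^−4] / 0.117 = 5196.28912
Perpetuity value at year 4: €1,970.00 / 0.117 = 16837.60684
PV of perpetuity: 16837.60684 / (1+0.117)^4 = 10816.02474
Total PV = 5196.28912 + 10816.02474 = 16012.31386

€16012.31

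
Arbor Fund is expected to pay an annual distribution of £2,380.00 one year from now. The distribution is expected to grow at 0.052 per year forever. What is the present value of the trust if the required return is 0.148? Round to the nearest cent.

£24791.67

Growing perpetuity: P = D₁ / (r − g) = £2,380.0000 / (0.148 − 0.052) = £24,791.67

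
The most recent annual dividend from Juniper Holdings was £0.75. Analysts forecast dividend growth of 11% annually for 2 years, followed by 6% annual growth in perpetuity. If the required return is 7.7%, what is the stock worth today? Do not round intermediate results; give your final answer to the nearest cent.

D_1 = 0.83250
D_2 = 0.92407
Terminal value at year 2: TV = D_2×(1+g_2)/(r−g_2) = 0.97952/0.017 = 57.61879
P_0 = D_1/(1+r)^1 + D_2/(1+r)^2 + TV/(1+r)^2
    = 0.77298 + 0.79667 + 49.67441 = 51.24406

£51.24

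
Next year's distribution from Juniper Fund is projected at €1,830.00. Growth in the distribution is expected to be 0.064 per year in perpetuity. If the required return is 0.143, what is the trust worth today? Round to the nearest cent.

Growing perpetuity: P = D₁ / (r − g) = €1,830.0000 / (0.143 − 0.064) = €23,164.56

€23164.56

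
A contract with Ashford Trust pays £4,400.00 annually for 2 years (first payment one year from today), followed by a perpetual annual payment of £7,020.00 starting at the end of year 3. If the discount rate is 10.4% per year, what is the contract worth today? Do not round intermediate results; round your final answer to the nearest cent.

PV of 2-year annuity: £4,400.00 × [1 − (1+0.104)^−2] / 0.104 = 7595.56816
Perpetuity value at year 2: £7,020.00 / 0.104 = 67500.00000
PV of perpetuity: 67500.00000 / (1+0.104)^2 = 55381.61626
Total PV = 7595.56816 + 55381.61626 = 62977.18442

£62977.18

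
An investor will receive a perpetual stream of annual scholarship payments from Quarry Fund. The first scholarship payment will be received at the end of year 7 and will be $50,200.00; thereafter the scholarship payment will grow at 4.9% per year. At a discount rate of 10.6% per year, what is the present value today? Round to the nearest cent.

Value at end of year 6: C₁ / (r − g) = $50,200.00 / (0.106 − 0.049) = $880,701.7544
Discount to today: PV = $880,701.7544 / (1 + 0.106)^6 = $880,701.7544 / 1.830336 = $481,169.51

$481169.51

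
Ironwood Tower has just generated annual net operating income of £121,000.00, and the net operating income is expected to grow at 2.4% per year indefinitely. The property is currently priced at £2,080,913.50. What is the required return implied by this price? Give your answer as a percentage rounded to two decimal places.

D₁ = £121,000.00 × 1.024 = £123,904.0000
P = D₁/(r − g) ⇒ r = D₁/P + g = £123,904.0000/£2,080,913.50 + 0.024 = 0.059543 + 0.024 = 0.083543

8.35%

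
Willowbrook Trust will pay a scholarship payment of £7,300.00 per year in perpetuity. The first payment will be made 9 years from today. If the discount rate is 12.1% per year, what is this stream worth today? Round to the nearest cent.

Value at end of year 8: C / r = £7,300.00 / 0.121 = £60,330.5785
Discount to today: PV = £60,330.5785 / (1 + 0.121)^8 = £60,330.5785 / 2.493704 = £24,193.16

£24193.16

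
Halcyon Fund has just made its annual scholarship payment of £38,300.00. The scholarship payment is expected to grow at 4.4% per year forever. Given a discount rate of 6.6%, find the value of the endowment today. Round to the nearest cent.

D₁ = D₀ × (1 + g) = £38,300.00 × 1.044 = £39,985.2000
Growing perpetuity: P = D₁ / (r − g) = £39,985.2000 / (0.066 − 0.044) = £1,817,509.09

£1817509.09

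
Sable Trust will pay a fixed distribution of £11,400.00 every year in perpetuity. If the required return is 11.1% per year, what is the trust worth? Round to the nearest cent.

£102702.70

Level perpetuity: PV = C / r = £11,400.00 / 0.111 = £102,702.70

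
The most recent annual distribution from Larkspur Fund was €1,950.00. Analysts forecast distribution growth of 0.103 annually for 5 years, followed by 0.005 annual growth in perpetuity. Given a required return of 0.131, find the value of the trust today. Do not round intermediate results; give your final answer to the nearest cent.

D_1 = 2150.85000
D_2 = 2372.38755
D_3 = 2616.74347
D_4 = 2886.26804
D_5 = 3183.55365
Terminal value at year 5: TV = D_5×(1+g_2)/(r−g_2) = 3199.47142/0.126 = 25392.63033
P_0 = D_1/(1+r)^1 + D_2/(1+r)^2 + D_3/(1+r)^3 + D_4/(1+r)^4 + D_5/(1+r)^5 + TV/(1+r)^5
    = 1901.72414 + 1854.64343 + 1808.72830 + 1763.94988 + 1720.28003 + 13721.28123 = 22770.60701

€22770.61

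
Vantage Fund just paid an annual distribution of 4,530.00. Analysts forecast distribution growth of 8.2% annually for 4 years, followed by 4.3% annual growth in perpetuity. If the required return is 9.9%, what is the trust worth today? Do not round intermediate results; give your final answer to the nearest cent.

D_1 = 4901.46000
D_2 = 5303.37972
D_3 = 5738.25686
D_4 = 6208.79392
Terminal value at year 4: TV = D_4×(1+g_2)/(r−g_2) = 6475.77206/0.056 = 115638.78675
P_0 = D_1/(1+r)^1 + D_2/(1+r)^2 + D_3/(1+r)^3 + D_4/(1+r)^4 + TV/(1+r)^4
    = 4459.92721 + 4390.93834 + 4323.01664 + 4256.14559 + 79270.71160 = 96700.73938

96700.74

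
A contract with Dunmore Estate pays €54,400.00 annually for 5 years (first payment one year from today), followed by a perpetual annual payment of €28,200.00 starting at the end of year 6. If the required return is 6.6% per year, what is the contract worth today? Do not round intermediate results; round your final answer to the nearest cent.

PV of 5-year annuity: €54,400.00 × [1 − (1+0.066)^−5] / 0.066 = 225460.14274
Perpetuity value at year 5: €28,200.00 / 0.066 = 427272.72727
PV of perpetuity: 427272.72727 / (1+0.066)^5 = 310398.16799
Total PV = 225460.14274 + 310398.16799 = 535858.31072

€535858.31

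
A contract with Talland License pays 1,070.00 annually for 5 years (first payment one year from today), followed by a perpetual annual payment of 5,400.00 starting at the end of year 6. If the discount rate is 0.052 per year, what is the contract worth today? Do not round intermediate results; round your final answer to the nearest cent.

PV of 5-year annuity: 1,070.00 × [1 − (1+0.052)^−5] / 0.052 = 4607.04006
Perpetuity value at year 5: 5,400.00 / 0.052 = 103846.15385
PV of perpetuity: 103846.15385 / (1+0.052)^5 = 80595.67132
Total PV = 4607.04006 + 80595.67132 = 85202.71138

85202.71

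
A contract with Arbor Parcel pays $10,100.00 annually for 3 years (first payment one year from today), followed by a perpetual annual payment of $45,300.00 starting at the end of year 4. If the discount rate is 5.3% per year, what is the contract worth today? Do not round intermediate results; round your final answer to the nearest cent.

PV of 3-year annuity: $10,100.00 × [1 − (1+0.053)^−3] / 0.053 = 27350.91700
Perpetuity value at year 3: $45,300.00 / 0.053 = 854716.98113
PV of perpetuity: 854716.98113 / (1+0.053)^3 = 732044.05638
Total PV = 27350.91700 + 732044.05638 = 759394.97338

$759394.97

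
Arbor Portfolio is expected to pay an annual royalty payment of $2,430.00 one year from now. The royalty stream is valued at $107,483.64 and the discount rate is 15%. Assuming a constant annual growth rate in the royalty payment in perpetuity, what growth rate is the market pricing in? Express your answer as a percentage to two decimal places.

P = D₁/(r−g) ⇒ g = r − D₁/P = 0.15 − $2,430.00/$107,483.64 = 0.127392

12.74%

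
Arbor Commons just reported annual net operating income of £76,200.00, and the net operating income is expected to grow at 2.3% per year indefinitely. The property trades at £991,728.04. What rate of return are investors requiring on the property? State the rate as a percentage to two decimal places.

10.16%

D₁ = £76,200.00 × 1.023 = £77,952.6000
P = D₁/(r − g) ⇒ r = D₁/P + g = £77,952.6000/£991,728.04 + 0.023 = 0.078603 + 0.023 = 0.101603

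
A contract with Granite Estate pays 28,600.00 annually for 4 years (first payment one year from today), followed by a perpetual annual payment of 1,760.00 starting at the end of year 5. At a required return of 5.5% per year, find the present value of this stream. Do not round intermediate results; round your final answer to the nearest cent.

126078.23

PV of 4-year annuity: 28,600.00 × [1 − (1+0.055)^−4] / 0.055 = 100247.29348
Perpetuity value at year 4: 1,760.00 / 0.055 = 32000.00000
PV of perpetuity: 32000.00000 / (1+0.055)^4 = 25830.93579
Total PV = 100247.29348 + 25830.93579 = 126078.22927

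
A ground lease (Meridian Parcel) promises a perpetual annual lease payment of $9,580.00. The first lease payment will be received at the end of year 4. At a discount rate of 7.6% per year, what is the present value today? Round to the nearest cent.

$101184.76

Value at end of year 3: C / r = $9,580.00 / 0.076 = $126,052.6316
Discount to today: PV = $126,052.6316 / (1 + 0.076)^3 = $126,052.6316 / 1.245767 = $101,184.76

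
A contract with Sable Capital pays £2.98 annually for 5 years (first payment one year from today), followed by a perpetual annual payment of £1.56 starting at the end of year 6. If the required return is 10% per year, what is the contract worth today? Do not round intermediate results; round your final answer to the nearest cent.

£20.98

PV of 5-year annuity: £2.98 × [1 − (1+0.1)^−5] / 0.1 = 11.29654
Perpetuity value at year 5: £1.56 / 0.1 = 15.60000
PV of perpetuity: 15.60000 / (1+0.1)^5 = 9.68637
Total PV = 11.29654 + 9.68637 = 20.98292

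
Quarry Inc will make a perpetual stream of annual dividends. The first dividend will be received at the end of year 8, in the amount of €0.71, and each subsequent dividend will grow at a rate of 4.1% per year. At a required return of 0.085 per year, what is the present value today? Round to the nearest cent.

Value at end of year 7: C₁ / (r − g) = €0.71 / (0.085 − 0.041) = €16.1364
Discount to today: PV = €16.1364 / (1 + 0.085)^7 = €16.1364 / 1.770142 = €9.12

€9.12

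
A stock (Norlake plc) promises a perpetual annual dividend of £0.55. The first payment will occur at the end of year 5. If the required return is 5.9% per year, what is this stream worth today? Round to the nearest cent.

Value at end of year 4: C / r = £0.55 / 0.059 = £9.3220
Discount to today: PV = £9.3220 / (1 + 0.059)^4 = £9.3220 / 1.257720 = £7.41

£7.41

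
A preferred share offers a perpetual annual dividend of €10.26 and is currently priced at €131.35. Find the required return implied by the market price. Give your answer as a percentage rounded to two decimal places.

7.81%

P = C/r ⇒ r = C/P = €10.26/€131.35 = 0.078112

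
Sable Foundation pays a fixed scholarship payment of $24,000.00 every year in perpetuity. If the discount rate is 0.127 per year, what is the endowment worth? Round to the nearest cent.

Level perpetuity: PV = C / r = $24,000.00 / 0.127 = $188,976.38

$188976.38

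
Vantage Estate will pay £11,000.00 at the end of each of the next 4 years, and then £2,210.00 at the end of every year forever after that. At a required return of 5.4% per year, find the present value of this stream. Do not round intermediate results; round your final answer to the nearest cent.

PV of 4-year annuity: £11,000.00 × [1 − (1+0.054)^−4] / 0.054 = 38645.74044
Perpetuity value at year 4: £2,210.00 / 0.054 = 40925.92593
PV of perpetuity: 40925.92593 / (1+0.054)^4 = 33161.64535
Total PV = 38645.74044 + 33161.64535 = 71807.38578

£71807.39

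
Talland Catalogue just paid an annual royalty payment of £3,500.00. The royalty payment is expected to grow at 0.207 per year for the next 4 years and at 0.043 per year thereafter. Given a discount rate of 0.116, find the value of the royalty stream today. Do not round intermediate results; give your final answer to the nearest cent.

D_1 = 4224.50000
D_2 = 5098.97150
D_3 = 6154.45860
D_4 = 7428.43153
Terminal value at year 4: TV = D_4×(1+g_2)/(r−g_2) = 7747.85409/0.073 = 106134.98749
P_0 = D_1/(1+r)^1 + D_2/(1+r)^2 + D_3/(1+r)^3 + D_4/(1+r)^4 + TV/(1+r)^4
    = 3785.39427 + 4094.05993 + 4427.89456 + 4788.95048 + 68422.95002 = 85519.24926

£85519.25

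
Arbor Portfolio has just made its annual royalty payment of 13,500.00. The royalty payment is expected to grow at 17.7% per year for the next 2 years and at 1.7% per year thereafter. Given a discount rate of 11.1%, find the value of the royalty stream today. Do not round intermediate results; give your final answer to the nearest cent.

D_1 = 15889.50000
D_2 = 18701.94150
Terminal value at year 2: TV = D_2×(1+g_2)/(r−g_2) = 19019.87451/0.094 = 202339.09048
P_0 = D_1/(1+r)^1 + D_2/(1+r)^2 + TV/(1+r)^2
    = 14301.98020 + 15151.60278 + 163927.44714 = 193381.03012

193381.03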